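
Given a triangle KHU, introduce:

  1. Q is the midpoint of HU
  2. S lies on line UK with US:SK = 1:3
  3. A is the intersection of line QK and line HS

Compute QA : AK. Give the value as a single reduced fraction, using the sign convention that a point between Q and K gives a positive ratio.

QA:AK = 1/6

Choose coordinates K = (0, 0), H = (1, 0), U = (0, 1).
1. Q is the midpoint of HU ⇒ Q = (1/2, 1/2)
2. S lies on line UK with US:SK = 1:3 ⇒ S = (0, 3/4)
3. A is the intersection of line QK and line HS ⇒ A = (3/7, 3/7)
A = Q + t·(K−Q) with t = 1/7, so QA:AK = t:(1−t) = 1/7:6/7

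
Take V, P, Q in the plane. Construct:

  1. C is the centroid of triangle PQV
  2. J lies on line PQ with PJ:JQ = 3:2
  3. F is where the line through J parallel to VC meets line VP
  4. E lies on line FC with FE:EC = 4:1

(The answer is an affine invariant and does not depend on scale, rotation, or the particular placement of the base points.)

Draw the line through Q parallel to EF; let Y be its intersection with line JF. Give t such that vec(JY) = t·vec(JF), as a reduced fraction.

Work in coordinates with V = (0, 0), P = (1, 0), Q = (0, 1).
1. C is the centroid of triangle PQV ⇒ C = (1/3, 1/3)
2. J lies on line PQ with PJ:JQ = 3:2 ⇒ J = (2/5, 3/5)
3. F is where the line through J parallel to VC meets line VP ⇒ F = (-1/5, 0)
4. E lies on line FC with FE:EC = 4:1 ⇒ E = (17/75, 4/15)
through Q parallel to EF: direction (-32/75, -4/15); meets JF at Y = (32/15, 7/3)
Y = J + t·(F−J) with t = -26/9

t = -26/9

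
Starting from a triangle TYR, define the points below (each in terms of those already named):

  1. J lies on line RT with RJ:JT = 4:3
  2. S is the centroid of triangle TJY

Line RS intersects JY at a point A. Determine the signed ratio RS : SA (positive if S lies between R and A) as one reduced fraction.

Choose coordinates T = (0, 0), Y = (1, 0), R = (0, 1).
1. J lies on line RT with RJ:JT = 4:3 ⇒ J = (0, 3/7)
2. S is the centroid of triangle TJY ⇒ S = (1/3, 1/7)
line RS meets JY at A = (4/15, 11/35)
S = R + t·(A−R) with t = 5/4, so RS:SA = 5/4:-1/4

RS:SA = -5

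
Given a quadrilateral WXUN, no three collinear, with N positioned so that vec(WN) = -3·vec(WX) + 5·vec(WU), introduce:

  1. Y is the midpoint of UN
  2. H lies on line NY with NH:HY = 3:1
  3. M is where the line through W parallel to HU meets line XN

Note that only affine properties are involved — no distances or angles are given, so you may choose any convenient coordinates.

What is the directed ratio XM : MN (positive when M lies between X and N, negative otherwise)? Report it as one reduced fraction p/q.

Choose coordinates W = (0, 0), X = (1, 0), U = (0, 1), N = (-3, 5).
1. Y is the midpoint of UN ⇒ Y = (-3/2, 3)
2. H lies on line NY with NH:HY = 3:1 ⇒ H = (-15/8, 7/2)
3. M is where the line through W parallel to HU meets line XN ⇒ M = (-15, 20)
M = X + t·(N−X) with t = 4, so XM:MN = t:(1−t) = 4:-3

XM:MN = -4/3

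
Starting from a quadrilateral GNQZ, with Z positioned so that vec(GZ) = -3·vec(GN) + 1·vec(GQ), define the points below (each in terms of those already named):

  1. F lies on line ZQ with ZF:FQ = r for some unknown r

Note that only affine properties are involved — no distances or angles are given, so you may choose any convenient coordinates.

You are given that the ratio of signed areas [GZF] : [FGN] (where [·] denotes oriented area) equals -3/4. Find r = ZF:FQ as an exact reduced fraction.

r = 1/3

Choose coordinates G = (0, 0), N = (1, 0), Q = (0, 1), Z = (-3, 1).
1. With ZF:FQ = r, write λ = r/(r+1) so F = Z + λ·(Q−Z); F is affine-linear in λ
Every point depending on F is an affine combination of F and λ-independent points, so each such coordinate is linear in λ; the λ² term in each signed area is a multiple of (Q−Z)×(Q−Z) = 0, so 2·[GZF] and 2·[FGN] are each linear in λ. Evaluating at λ=0 and λ=1:
  2·[GZF] = -3·λ,   2·[FGN] = 1
So [GZF]:[FGN] = (-3·λ) / (1). Setting this equal to -3/4:
  -3·λ = -3/4·(1)  ⇒  λ = 1/4
Then r = λ/(1−λ) = (1/4)/(3/4) = 1/3. Check: with r = 1/3, F = (-9/4, 1) and [GZF]:[FGN] = -3/4 as required.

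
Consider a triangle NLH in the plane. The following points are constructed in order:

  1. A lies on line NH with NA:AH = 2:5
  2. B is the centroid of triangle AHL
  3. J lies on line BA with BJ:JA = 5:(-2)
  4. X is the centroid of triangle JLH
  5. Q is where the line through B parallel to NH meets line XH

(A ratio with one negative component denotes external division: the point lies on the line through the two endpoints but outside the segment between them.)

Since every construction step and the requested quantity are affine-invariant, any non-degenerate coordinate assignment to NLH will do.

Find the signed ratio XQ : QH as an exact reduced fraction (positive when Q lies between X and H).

XQ:QH = -2/9

Set N = (0, 0), L = (1, 0), H = (0, 1); any affine frame gives the same invariant.
1. A lies on line NH with NA:AH = 2:5 ⇒ A = (0, 2/7)
2. B is the centroid of triangle AHL ⇒ B = (1/3, 3/7)
3. J lies on line BA with BJ:JA = 5:(-2) ⇒ J = (-2/9, 4/21)
4. X is the centroid of triangle JLH ⇒ X = (7/27, 25/63)
5. Q is where the line through B parallel to NH meets line XH ⇒ Q = (1/3, 11/49)
Q = X + t·(H−X) with t = -2/7, so XQ:QH = t:(1−t) = -2/7:9/7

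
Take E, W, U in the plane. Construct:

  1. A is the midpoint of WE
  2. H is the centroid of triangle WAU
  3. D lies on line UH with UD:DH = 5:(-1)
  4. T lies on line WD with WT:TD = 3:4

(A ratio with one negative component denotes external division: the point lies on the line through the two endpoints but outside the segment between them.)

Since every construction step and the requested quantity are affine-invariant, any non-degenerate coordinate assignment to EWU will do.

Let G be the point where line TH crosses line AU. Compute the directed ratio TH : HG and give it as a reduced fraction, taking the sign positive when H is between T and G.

Work in coordinates with E = (0, 0), W = (1, 0), U = (0, 1).
1. A is the midpoint of WE ⇒ A = (1/2, 0)
2. H is the centroid of triangle WAU ⇒ H = (1/2, 1/3)
3. D lies on line UH with UD:DH = 5:(-1) ⇒ D = (5/8, 1/6)
4. T lies on line WD with WT:TD = 3:4 ⇒ T = (47/56, 1/14)
line TH meets AU at G = (8/35, 19/35)
H = T + t·(G−T) with t = 5/9, so TH:HG = 5/9:4/9

TH:HG = 5/4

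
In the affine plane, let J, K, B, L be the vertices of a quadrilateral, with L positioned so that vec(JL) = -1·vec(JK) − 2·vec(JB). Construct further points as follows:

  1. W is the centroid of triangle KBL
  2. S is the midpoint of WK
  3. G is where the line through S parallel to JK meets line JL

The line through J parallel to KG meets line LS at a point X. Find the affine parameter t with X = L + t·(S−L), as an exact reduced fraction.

t = 144/125

Choose coordinates J = (0, 0), K = (1, 0), B = (0, 1), L = (-1, -2).
1. W is the centroid of triangle KBL ⇒ W = (0, -1/3)
2. S is the midpoint of WK ⇒ S = (1/2, -1/6)
3. G is where the line through S parallel to JK meets line JL ⇒ G = (-1/12, -1/6)
through J parallel to KG: direction (-13/12, -1/6); meets LS at X = (91/125, 14/125)
X = L + t·(S−L) with t = 144/125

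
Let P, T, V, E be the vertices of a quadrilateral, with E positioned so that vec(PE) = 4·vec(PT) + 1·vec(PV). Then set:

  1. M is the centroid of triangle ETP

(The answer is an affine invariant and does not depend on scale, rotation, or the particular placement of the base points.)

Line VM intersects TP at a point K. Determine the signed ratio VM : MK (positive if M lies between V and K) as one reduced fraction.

Work in coordinates with P = (0, 0), T = (1, 0), V = (0, 1), E = (4, 1).
1. M is the centroid of triangle ETP ⇒ M = (5/3, 1/3)
line VM meets TP at K = (5/2, 0)
M = V + t·(K−V) with t = 2/3, so VM:MK = 2/3:1/3

VM:MK = 2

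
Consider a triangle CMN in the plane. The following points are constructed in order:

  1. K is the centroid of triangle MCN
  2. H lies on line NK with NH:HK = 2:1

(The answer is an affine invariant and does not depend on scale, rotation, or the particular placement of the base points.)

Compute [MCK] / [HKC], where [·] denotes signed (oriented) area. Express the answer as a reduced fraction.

[MCK]:[HKC] = 3

Set C = (0, 0), M = (1, 0), N = (0, 1); any affine frame gives the same invariant.
1. K is the centroid of triangle MCN ⇒ K = (1/3, 1/3)
2. H lies on line NK with NH:HK = 2:1 ⇒ H = (2/9, 5/9)
2·[MCK] = -1/3, 2·[HKC] = -1/9
[MCK]:[HKC] = -1/3:-1/9 = 3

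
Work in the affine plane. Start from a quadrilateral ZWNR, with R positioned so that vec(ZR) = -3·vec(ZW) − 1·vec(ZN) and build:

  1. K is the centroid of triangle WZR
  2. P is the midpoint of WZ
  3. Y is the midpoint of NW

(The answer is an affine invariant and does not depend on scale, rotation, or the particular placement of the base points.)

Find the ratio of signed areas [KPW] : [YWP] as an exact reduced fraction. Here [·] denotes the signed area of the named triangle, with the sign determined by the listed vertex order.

[KPW]:[YWP] = 2/3

Assign Z = (0, 0), W = (1, 0), N = (0, 1), R = (-3, -1) — the answer is frame-independent, so this choice is without loss of generality.
1. K is the centroid of triangle WZR ⇒ K = (-2/3, -1/3)
2. P is the midpoint of WZ ⇒ P = (1/2, 0)
3. Y is the midpoint of NW ⇒ Y = (1/2, 1/2)
2·[KPW] = -1/6, 2·[YWP] = -1/4
[KPW]:[YWP] = -1/6:-1/4 = 2/3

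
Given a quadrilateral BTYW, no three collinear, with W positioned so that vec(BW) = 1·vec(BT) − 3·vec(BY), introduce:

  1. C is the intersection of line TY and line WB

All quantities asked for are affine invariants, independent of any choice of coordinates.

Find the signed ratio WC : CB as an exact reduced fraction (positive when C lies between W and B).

Set B = (0, 0), T = (1, 0), Y = (0, 1), W = (1, -3); any affine frame gives the same invariant.
1. C is the intersection of line TY and line WB ⇒ C = (-1/2, 3/2)
C = W + t·(B−W) with t = 3/2, so WC:CB = t:(1−t) = 3/2:-1/2

WC:CB = -3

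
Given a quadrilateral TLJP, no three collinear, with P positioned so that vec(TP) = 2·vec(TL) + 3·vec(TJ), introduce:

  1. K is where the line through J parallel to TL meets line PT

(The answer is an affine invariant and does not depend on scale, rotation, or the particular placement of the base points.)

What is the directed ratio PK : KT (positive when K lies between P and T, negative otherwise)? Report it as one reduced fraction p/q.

Assign T = (0, 0), L = (1, 0), J = (0, 1), P = (2, 3) — the answer is frame-independent, so this choice is without loss of generality.
1. K is where the line through J parallel to TL meets line PT ⇒ K = (2/3, 1)
K = P + t·(T−P) with t = 2/3, so PK:KT = t:(1−t) = 2/3:1/3

PK:KT = 2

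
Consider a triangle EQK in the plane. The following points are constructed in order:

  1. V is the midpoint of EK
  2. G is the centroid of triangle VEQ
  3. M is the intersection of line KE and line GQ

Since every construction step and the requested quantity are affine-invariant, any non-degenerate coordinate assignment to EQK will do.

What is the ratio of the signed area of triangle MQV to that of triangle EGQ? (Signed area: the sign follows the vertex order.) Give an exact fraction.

[MQV]:[EGQ] = -3/2

Work in coordinates with E = (0, 0), Q = (1, 0), K = (0, 1).
1. V is the midpoint of EK ⇒ V = (0, 1/2)
2. G is the centroid of triangle VEQ ⇒ G = (1/3, 1/6)
3. M is the intersection of line KE and line GQ ⇒ M = (0, 1/4)
2·[MQV] = 1/4, 2·[EGQ] = -1/6
[MQV]:[EGQ] = 1/4:-1/6 = -3/2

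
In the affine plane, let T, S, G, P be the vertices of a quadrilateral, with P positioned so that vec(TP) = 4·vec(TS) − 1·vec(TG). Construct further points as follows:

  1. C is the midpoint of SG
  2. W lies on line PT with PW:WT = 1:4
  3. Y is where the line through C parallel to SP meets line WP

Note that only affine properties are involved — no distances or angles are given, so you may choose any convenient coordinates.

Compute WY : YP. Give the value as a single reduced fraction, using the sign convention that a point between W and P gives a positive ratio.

Set T = (0, 0), S = (1, 0), G = (0, 1), P = (4, -1); any affine frame gives the same invariant.
1. C is the midpoint of SG ⇒ C = (1/2, 1/2)
2. W lies on line PT with PW:WT = 1:4 ⇒ W = (16/5, -4/5)
3. Y is where the line through C parallel to SP meets line WP ⇒ Y = (8, -2)
Y = W + t·(P−W) with t = 6, so WY:YP = t:(1−t) = 6:-5

WY:YP = -6/5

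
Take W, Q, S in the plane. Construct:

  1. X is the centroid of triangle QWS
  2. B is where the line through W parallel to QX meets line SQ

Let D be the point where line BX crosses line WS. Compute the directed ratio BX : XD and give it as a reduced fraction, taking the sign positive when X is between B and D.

BX:XD = 5

Work in coordinates with W = (0, 0), Q = (1, 0), S = (0, 1).
1. X is the centroid of triangle QWS ⇒ X = (1/3, 1/3)
2. B is where the line through W parallel to QX meets line SQ ⇒ B = (2, -1)
line BX meets WS at D = (0, 3/5)
X = B + t·(D−B) with t = 5/6, so BX:XD = 5/6:1/6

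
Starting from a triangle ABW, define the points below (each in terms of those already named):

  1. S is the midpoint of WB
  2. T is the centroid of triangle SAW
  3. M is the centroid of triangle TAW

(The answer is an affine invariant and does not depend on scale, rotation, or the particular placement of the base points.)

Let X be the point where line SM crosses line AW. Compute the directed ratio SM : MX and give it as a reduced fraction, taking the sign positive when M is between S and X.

Work in coordinates with A = (0, 0), B = (1, 0), W = (0, 1).
1. S is the midpoint of WB ⇒ S = (1/2, 1/2)
2. T is the centroid of triangle SAW ⇒ T = (1/6, 1/2)
3. M is the centroid of triangle TAW ⇒ M = (1/18, 1/2)
line SM meets AW at X = (0, 1/2)
M = S + t·(X−S) with t = 8/9, so SM:MX = 8/9:1/9

SM:MX = 8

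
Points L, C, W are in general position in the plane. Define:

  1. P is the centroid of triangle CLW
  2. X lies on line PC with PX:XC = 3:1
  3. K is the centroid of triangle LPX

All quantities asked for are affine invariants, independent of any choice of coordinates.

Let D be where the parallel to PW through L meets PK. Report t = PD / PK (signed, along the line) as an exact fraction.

t = 12

Set L = (0, 0), C = (1, 0), W = (0, 1); any affine frame gives the same invariant.
1. P is the centroid of triangle CLW ⇒ P = (1/3, 1/3)
2. X lies on line PC with PX:XC = 3:1 ⇒ X = (5/6, 1/12)
3. K is the centroid of triangle LPX ⇒ K = (7/18, 5/36)
through L parallel to PW: direction (-1/3, 2/3); meets PK at D = (1, -2)
D = P + t·(K−P) with t = 12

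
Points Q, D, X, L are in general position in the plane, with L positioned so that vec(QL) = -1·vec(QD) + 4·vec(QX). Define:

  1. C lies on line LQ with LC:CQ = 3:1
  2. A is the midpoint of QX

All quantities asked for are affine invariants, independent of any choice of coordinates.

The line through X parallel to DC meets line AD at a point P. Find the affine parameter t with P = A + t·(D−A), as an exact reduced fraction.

t = 5/3

Work in coordinates with Q = (0, 0), D = (1, 0), X = (0, 1), L = (-1, 4).
1. C lies on line LQ with LC:CQ = 3:1 ⇒ C = (-1/4, 1)
2. A is the midpoint of QX ⇒ A = (0, 1/2)
through X parallel to DC: direction (-5/4, 1); meets AD at P = (5/3, -1/3)
P = A + t·(D−A) with t = 5/3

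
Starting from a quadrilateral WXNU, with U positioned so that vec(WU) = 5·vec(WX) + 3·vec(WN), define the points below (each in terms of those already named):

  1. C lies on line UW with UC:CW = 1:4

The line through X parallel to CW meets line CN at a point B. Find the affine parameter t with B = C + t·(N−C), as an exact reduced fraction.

t = -3/5

Assign W = (0, 0), X = (1, 0), N = (0, 1), U = (5, 3) — the answer is frame-independent, so this choice is without loss of generality.
1. C lies on line UW with UC:CW = 1:4 ⇒ C = (4, 12/5)
through X parallel to CW: direction (-4, -12/5); meets CN at B = (32/5, 81/25)
B = C + t·(N−C) with t = -3/5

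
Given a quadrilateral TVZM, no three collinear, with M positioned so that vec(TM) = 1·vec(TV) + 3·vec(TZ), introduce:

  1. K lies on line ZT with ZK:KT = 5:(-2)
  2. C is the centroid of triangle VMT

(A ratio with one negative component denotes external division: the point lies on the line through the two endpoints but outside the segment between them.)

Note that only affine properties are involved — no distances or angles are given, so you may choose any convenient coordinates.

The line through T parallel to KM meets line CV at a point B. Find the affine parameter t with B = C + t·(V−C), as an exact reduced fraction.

Assign T = (0, 0), V = (1, 0), Z = (0, 1), M = (1, 3) — the answer is frame-independent, so this choice is without loss of generality.
1. K lies on line ZT with ZK:KT = 5:(-2) ⇒ K = (0, -2/3)
2. C is the centroid of triangle VMT ⇒ C = (2/3, 1)
through T parallel to KM: direction (1, 11/3); meets CV at B = (9/20, 33/20)
B = C + t·(V−C) with t = -13/20

t = -13/20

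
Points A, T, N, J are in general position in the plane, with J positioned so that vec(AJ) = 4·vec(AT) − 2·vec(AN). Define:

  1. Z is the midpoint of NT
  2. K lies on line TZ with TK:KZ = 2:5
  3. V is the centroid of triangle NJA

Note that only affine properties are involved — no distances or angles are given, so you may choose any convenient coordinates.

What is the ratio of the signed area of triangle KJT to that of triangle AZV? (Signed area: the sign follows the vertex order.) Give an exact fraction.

[KJT]:[AZV] = 6/35

Choose coordinates A = (0, 0), T = (1, 0), N = (0, 1), J = (4, -2).
1. Z is the midpoint of NT ⇒ Z = (1/2, 1/2)
2. K lies on line TZ with TK:KZ = 2:5 ⇒ K = (6/7, 1/7)
3. V is the centroid of triangle NJA ⇒ V = (4/3, -1/3)
2·[KJT] = -1/7, 2·[AZV] = -5/6
[KJT]:[AZV] = -1/7:-5/6 = 6/35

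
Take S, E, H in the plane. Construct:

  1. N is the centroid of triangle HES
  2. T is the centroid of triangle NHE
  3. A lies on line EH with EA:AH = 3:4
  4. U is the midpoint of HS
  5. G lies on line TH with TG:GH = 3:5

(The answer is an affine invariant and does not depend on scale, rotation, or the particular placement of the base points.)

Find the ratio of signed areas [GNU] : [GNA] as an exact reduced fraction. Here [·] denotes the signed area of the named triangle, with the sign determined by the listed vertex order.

[GNU]:[GNA] = -49/41

Assign S = (0, 0), E = (1, 0), H = (0, 1) — the answer is frame-independent, so this choice is without loss of generality.
1. N is the centroid of triangle HES ⇒ N = (1/3, 1/3)
2. T is the centroid of triangle NHE ⇒ T = (4/9, 4/9)
3. A lies on line EH with EA:AH = 3:4 ⇒ A = (4/7, 3/7)
4. U is the midpoint of HS ⇒ U = (0, 1/2)
5. G lies on line TH with TG:GH = 3:5 ⇒ G = (5/18, 47/72)
2·[GNU] = -7/72, 2·[GNA] = 41/504
[GNU]:[GNA] = -7/72:41/504 = -49/41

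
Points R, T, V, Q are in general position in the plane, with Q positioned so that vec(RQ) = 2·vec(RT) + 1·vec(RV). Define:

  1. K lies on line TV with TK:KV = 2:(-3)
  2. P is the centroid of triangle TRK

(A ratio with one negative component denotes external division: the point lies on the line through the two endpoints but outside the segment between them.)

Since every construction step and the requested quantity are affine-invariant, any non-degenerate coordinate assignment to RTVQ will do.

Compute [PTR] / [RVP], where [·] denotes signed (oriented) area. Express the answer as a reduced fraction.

Set R = (0, 0), T = (1, 0), V = (0, 1), Q = (2, 1); any affine frame gives the same invariant.
1. K lies on line TV with TK:KV = 2:(-3) ⇒ K = (3, -2)
2. P is the centroid of triangle TRK ⇒ P = (4/3, -2/3)
2·[PTR] = 2/3, 2·[RVP] = -4/3
[PTR]:[RVP] = 2/3:-4/3 = -1/2

[PTR]:[RVP] = -1/2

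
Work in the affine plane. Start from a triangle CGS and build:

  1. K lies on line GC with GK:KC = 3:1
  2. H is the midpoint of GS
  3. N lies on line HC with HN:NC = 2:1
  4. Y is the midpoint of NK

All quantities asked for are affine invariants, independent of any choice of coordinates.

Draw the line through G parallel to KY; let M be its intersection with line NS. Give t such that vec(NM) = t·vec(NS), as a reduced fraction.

Work in coordinates with C = (0, 0), G = (1, 0), S = (0, 1).
1. K lies on line GC with GK:KC = 3:1 ⇒ K = (1/4, 0)
2. H is the midpoint of GS ⇒ H = (1/2, 1/2)
3. N lies on line HC with HN:NC = 2:1 ⇒ N = (1/6, 1/6)
4. Y is the midpoint of NK ⇒ Y = (5/24, 1/12)
through G parallel to KY: direction (-1/24, 1/12); meets NS at M = (-1/3, 8/3)
M = N + t·(S−N) with t = 3

t = 3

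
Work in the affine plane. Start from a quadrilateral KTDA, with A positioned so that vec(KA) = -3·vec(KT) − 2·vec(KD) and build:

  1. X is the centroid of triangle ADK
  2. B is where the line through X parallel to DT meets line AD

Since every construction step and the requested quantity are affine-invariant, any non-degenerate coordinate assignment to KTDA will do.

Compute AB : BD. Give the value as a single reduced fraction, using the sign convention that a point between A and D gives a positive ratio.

AB:BD = 11/7

Work in coordinates with K = (0, 0), T = (1, 0), D = (0, 1), A = (-3, -2).
1. X is the centroid of triangle ADK ⇒ X = (-1, -1/3)
2. B is where the line through X parallel to DT meets line AD ⇒ B = (-7/6, -1/6)
B = A + t·(D−A) with t = 11/18, so AB:BD = t:(1−t) = 11/18:7/18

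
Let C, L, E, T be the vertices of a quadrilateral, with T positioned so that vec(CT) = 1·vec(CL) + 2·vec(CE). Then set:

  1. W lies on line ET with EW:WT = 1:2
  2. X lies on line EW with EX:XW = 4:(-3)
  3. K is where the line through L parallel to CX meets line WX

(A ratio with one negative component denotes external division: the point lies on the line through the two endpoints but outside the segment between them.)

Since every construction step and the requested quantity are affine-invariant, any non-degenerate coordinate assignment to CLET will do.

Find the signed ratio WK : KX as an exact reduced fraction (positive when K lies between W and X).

WK:KX = -10/7

Set C = (0, 0), L = (1, 0), E = (0, 1), T = (1, 2); any affine frame gives the same invariant.
1. W lies on line ET with EW:WT = 1:2 ⇒ W = (1/3, 4/3)
2. X lies on line EW with EX:XW = 4:(-3) ⇒ X = (4/3, 7/3)
3. K is where the line through L parallel to CX meets line WX ⇒ K = (11/3, 14/3)
K = W + t·(X−W) with t = 10/3, so WK:KX = t:(1−t) = 10/3:-7/3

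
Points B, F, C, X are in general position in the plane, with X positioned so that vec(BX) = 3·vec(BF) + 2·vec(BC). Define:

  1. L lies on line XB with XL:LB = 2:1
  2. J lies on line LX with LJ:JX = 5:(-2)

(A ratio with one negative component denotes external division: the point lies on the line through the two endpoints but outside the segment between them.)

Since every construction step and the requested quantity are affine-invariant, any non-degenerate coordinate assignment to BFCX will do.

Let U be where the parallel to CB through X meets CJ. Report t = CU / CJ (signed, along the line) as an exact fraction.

Set B = (0, 0), F = (1, 0), C = (0, 1), X = (3, 2); any affine frame gives the same invariant.
1. L lies on line XB with XL:LB = 2:1 ⇒ L = (1, 2/3)
2. J lies on line LX with LJ:JX = 5:(-2) ⇒ J = (13/3, 26/9)
through X parallel to CB: direction (0, -1); meets CJ at U = (3, 30/13)
U = C + t·(J−C) with t = 9/13

t = 9/13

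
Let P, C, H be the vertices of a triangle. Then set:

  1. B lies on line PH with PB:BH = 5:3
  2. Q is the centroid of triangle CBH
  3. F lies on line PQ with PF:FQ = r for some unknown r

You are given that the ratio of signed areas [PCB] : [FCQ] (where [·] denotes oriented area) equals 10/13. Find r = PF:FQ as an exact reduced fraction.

r = -1/3

Choose coordinates P = (0, 0), C = (1, 0), H = (0, 1).
1. B lies on line PH with PB:BH = 5:3 ⇒ B = (0, 5/8)
2. Q is the centroid of triangle CBH ⇒ Q = (1/3, 13/24)
3. With PF:FQ = r, write λ = r/(r+1) so F = P + λ·(Q−P); F is affine-linear in λ
Every point depending on F is an affine combination of F and λ-independent points, so each such coordinate is linear in λ; the λ² term in each signed area is a multiple of (Q−P)×(Q−P) = 0, so 2·[PCB] and 2·[FCQ] are each linear in λ. Evaluating at λ=0 and λ=1:
  2·[PCB] = 5/8,   2·[FCQ] = -13/24·λ + 13/24
So [PCB]:[FCQ] = (5/8) / (-13/24·λ + 13/24). Setting this equal to 10/13:
  5/8 = 10/13·(-13/24·λ + 13/24)  ⇒  λ = -1/2
Then r = λ/(1−λ) = (-1/2)/(3/2) = -1/3. Check: with r = -1/3, F = (-1/6, -13/48) and [PCB]:[FCQ] = 10/13 as required.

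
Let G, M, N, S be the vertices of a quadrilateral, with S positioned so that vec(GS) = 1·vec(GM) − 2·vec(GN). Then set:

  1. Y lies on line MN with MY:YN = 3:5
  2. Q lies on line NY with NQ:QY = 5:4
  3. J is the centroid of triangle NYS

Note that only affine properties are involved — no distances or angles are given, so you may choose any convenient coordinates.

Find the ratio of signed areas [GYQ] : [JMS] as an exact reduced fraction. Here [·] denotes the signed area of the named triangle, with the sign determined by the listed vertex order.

[GYQ]:[JMS] = -10/33

Set G = (0, 0), M = (1, 0), N = (0, 1), S = (1, -2); any affine frame gives the same invariant.
1. Y lies on line MN with MY:YN = 3:5 ⇒ Y = (5/8, 3/8)
2. Q lies on line NY with NQ:QY = 5:4 ⇒ Q = (25/72, 47/72)
3. J is the centroid of triangle NYS ⇒ J = (13/24, -5/24)
2·[GYQ] = 5/18, 2·[JMS] = -11/12
[GYQ]:[JMS] = 5/18:-11/12 = -10/33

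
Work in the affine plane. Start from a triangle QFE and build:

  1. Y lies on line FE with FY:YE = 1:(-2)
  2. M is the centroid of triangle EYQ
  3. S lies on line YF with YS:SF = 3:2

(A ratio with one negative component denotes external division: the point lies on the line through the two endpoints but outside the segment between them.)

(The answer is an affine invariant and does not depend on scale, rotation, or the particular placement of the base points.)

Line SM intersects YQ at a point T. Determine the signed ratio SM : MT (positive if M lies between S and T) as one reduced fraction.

Assign Q = (0, 0), F = (1, 0), E = (0, 1) — the answer is frame-independent, so this choice is without loss of generality.
1. Y lies on line FE with FY:YE = 1:(-2) ⇒ Y = (2, -1)
2. M is the centroid of triangle EYQ ⇒ M = (2/3, 0)
3. S lies on line YF with YS:SF = 3:2 ⇒ S = (7/5, -2/5)
line SM meets YQ at T = (8, -4)
M = S + t·(T−S) with t = -1/9, so SM:MT = -1/9:10/9

SM:MT = -1/10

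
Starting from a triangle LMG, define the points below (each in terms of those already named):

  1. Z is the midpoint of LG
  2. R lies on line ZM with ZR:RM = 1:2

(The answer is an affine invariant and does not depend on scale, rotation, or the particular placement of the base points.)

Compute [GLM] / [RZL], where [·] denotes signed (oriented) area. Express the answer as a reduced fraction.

Assign L = (0, 0), M = (1, 0), G = (0, 1) — the answer is frame-independent, so this choice is without loss of generality.
1. Z is the midpoint of LG ⇒ Z = (0, 1/2)
2. R lies on line ZM with ZR:RM = 1:2 ⇒ R = (1/3, 1/3)
2·[GLM] = 1, 2·[RZL] = 1/6
[GLM]:[RZL] = 1:1/6 = 6

[GLM]:[RZL] = 6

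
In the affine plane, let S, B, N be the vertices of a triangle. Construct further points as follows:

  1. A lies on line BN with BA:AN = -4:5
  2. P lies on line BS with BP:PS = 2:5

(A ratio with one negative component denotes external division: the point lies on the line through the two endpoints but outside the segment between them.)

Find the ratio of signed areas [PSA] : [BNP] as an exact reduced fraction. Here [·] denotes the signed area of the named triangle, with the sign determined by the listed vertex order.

Choose coordinates S = (0, 0), B = (1, 0), N = (0, 1).
1. A lies on line BN with BA:AN = -4:5 ⇒ A = (5, -4)
2. P lies on line BS with BP:PS = 2:5 ⇒ P = (5/7, 0)
2·[PSA] = 20/7, 2·[BNP] = 2/7
[PSA]:[BNP] = 20/7:2/7 = 10

[PSA]:[BNP] = 10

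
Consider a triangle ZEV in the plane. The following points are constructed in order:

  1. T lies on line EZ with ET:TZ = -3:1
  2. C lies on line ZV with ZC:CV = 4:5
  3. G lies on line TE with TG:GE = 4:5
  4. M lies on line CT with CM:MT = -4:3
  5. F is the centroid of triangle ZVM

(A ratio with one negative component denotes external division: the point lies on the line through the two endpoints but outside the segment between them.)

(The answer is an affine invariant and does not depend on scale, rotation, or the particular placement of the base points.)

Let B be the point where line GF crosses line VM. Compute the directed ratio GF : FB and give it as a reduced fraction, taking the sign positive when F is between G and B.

Work in coordinates with Z = (0, 0), E = (1, 0), V = (0, 1).
1. T lies on line EZ with ET:TZ = -3:1 ⇒ T = (-1/2, 0)
2. C lies on line ZV with ZC:CV = 4:5 ⇒ C = (0, 4/9)
3. G lies on line TE with TG:GE = 4:5 ⇒ G = (1/6, 0)
4. M lies on line CT with CM:MT = -4:3 ⇒ M = (-2, -4/3)
5. F is the centroid of triangle ZVM ⇒ F = (-2/3, -1/9)
line GF meets VM at B = (-92/93, -43/279)
F = G + t·(B−G) with t = 31/43, so GF:FB = 31/43:12/43

GF:FB = 31/12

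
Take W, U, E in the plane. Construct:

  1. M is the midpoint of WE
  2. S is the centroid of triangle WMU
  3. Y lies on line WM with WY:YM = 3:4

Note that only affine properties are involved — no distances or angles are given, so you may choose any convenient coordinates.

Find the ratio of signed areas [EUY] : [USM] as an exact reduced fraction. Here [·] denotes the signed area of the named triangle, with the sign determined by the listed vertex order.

Set W = (0, 0), U = (1, 0), E = (0, 1); any affine frame gives the same invariant.
1. M is the midpoint of WE ⇒ M = (0, 1/2)
2. S is the centroid of triangle WMU ⇒ S = (1/3, 1/6)
3. Y lies on line WM with WY:YM = 3:4 ⇒ Y = (0, 3/14)
2·[EUY] = -11/14, 2·[USM] = -1/6
[EUY]:[USM] = -11/14:-1/6 = 33/7

[EUY]:[USM] = 33/7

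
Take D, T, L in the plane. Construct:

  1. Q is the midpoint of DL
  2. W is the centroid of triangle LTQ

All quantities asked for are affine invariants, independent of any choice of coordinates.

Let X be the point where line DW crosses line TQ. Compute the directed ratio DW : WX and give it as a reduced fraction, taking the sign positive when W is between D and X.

DW:WX = -4

Work in coordinates with D = (0, 0), T = (1, 0), L = (0, 1).
1. Q is the midpoint of DL ⇒ Q = (0, 1/2)
2. W is the centroid of triangle LTQ ⇒ W = (1/3, 1/2)
line DW meets TQ at X = (1/4, 3/8)
W = D + t·(X−D) with t = 4/3, so DW:WX = 4/3:-1/3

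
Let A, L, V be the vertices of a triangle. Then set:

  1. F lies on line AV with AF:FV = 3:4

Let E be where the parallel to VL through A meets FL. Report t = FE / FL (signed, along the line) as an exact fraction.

Assign A = (0, 0), L = (1, 0), V = (0, 1) — the answer is frame-independent, so this choice is without loss of generality.
1. F lies on line AV with AF:FV = 3:4 ⇒ F = (0, 3/7)
through A parallel to VL: direction (1, -1); meets FL at E = (-3/4, 3/4)
E = F + t·(L−F) with t = -3/4

t = -3/4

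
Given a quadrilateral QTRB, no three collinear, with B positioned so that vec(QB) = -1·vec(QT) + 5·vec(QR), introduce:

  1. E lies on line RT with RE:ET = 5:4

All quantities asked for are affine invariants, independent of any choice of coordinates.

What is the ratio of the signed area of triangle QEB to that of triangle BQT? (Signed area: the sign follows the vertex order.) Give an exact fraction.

[QEB]:[BQT] = 29/45

Choose coordinates Q = (0, 0), T = (1, 0), R = (0, 1), B = (-1, 5).
1. E lies on line RT with RE:ET = 5:4 ⇒ E = (5/9, 4/9)
2·[QEB] = 29/9, 2·[BQT] = 5
[QEB]:[BQT] = 29/9:5 = 29/45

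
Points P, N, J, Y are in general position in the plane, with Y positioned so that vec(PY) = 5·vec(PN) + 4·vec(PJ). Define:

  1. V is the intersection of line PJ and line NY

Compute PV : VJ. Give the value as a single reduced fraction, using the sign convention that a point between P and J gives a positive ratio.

Set P = (0, 0), N = (1, 0), J = (0, 1), Y = (5, 4); any affine frame gives the same invariant.
1. V is the intersection of line PJ and line NY ⇒ V = (0, -1)
V = P + t·(J−P) with t = -1, so PV:VJ = t:(1−t) = -1:2

PV:VJ = -1/2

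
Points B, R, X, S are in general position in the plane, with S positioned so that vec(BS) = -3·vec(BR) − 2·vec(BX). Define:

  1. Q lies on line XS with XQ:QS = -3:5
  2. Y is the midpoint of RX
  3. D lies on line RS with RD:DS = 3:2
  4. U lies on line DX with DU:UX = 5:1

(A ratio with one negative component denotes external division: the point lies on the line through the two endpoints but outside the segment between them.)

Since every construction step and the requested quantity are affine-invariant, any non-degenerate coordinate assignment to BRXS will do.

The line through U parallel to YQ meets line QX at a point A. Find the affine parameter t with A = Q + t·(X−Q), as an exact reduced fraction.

t = 14/15

Choose coordinates B = (0, 0), R = (1, 0), X = (0, 1), S = (-3, -2).
1. Q lies on line XS with XQ:QS = -3:5 ⇒ Q = (9/2, 11/2)
2. Y is the midpoint of RX ⇒ Y = (1/2, 1/2)
3. D lies on line RS with RD:DS = 3:2 ⇒ D = (-7/5, -6/5)
4. U lies on line DX with DU:UX = 5:1 ⇒ U = (-7/30, 19/30)
through U parallel to YQ: direction (4, 5); meets QX at A = (3/10, 13/10)
A = Q + t·(X−Q) with t = 14/15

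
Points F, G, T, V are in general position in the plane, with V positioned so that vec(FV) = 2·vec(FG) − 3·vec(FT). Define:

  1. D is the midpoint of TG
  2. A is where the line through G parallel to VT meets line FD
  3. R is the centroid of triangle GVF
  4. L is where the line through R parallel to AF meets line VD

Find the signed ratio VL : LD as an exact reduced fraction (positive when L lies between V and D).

VL:LD = 3/2

Assign F = (0, 0), G = (1, 0), T = (0, 1), V = (2, -3) — the answer is frame-independent, so this choice is without loss of generality.
1. D is the midpoint of TG ⇒ D = (1/2, 1/2)
2. A is where the line through G parallel to VT meets line FD ⇒ A = (2/3, 2/3)
3. R is the centroid of triangle GVF ⇒ R = (1, -1)
4. L is where the line through R parallel to AF meets line VD ⇒ L = (11/10, -9/10)
L = V + t·(D−V) with t = 3/5, so VL:LD = t:(1−t) = 3/5:2/5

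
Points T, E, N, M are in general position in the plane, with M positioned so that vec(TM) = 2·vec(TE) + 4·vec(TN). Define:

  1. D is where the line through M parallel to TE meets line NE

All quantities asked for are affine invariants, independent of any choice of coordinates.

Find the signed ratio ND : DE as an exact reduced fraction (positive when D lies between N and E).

ND:DE = -3/4

Assign T = (0, 0), E = (1, 0), N = (0, 1), M = (2, 4) — the answer is frame-independent, so this choice is without loss of generality.
1. D is where the line through M parallel to TE meets line NE ⇒ D = (-3, 4)
D = N + t·(E−N) with t = -3, so ND:DE = t:(1−t) = -3:4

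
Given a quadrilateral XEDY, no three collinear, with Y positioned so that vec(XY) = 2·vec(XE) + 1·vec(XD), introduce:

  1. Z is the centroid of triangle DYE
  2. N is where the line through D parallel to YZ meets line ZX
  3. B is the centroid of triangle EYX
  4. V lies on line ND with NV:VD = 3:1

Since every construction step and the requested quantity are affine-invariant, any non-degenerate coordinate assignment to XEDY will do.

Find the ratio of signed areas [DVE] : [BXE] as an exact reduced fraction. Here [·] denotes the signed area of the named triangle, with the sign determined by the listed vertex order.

[DVE]:[BXE] = -3

Work in coordinates with X = (0, 0), E = (1, 0), D = (0, 1), Y = (2, 1).
1. Z is the centroid of triangle DYE ⇒ Z = (1, 2/3)
2. N is where the line through D parallel to YZ meets line ZX ⇒ N = (3, 2)
3. B is the centroid of triangle EYX ⇒ B = (1, 1/3)
4. V lies on line ND with NV:VD = 3:1 ⇒ V = (3/4, 5/4)
2·[DVE] = -1, 2·[BXE] = 1/3
[DVE]:[BXE] = -1:1/3 = -3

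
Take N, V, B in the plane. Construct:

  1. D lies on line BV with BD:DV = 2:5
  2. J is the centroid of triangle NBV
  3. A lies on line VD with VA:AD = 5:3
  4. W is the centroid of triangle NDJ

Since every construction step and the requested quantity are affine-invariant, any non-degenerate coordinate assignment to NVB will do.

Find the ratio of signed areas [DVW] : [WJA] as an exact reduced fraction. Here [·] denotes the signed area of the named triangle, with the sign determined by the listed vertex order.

[DVW]:[WJA] = -160/9

Choose coordinates N = (0, 0), V = (1, 0), B = (0, 1).
1. D lies on line BV with BD:DV = 2:5 ⇒ D = (2/7, 5/7)
2. J is the centroid of triangle NBV ⇒ J = (1/3, 1/3)
3. A lies on line VD with VA:AD = 5:3 ⇒ A = (31/56, 25/56)
4. W is the centroid of triangle NDJ ⇒ W = (13/63, 22/63)
2·[DVW] = -20/63, 2·[WJA] = 1/56
[DVW]:[WJA] = -20/63:1/56 = -160/9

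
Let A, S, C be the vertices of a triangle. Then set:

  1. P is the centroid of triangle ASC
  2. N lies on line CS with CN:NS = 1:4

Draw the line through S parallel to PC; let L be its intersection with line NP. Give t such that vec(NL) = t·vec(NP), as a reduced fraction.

Assign A = (0, 0), S = (1, 0), C = (0, 1) — the answer is frame-independent, so this choice is without loss of generality.
1. P is the centroid of triangle ASC ⇒ P = (1/3, 1/3)
2. N lies on line CS with CN:NS = 1:4 ⇒ N = (1/5, 4/5)
through S parallel to PC: direction (-1/3, 2/3); meets NP at L = (-1/3, 8/3)
L = N + t·(P−N) with t = -4

t = -4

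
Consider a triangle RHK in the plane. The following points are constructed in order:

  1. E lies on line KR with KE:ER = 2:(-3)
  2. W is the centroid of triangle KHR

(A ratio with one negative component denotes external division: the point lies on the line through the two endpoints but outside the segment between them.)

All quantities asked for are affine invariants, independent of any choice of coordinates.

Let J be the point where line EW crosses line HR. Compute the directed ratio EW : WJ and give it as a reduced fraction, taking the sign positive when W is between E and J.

EW:WJ = 8

Choose coordinates R = (0, 0), H = (1, 0), K = (0, 1).
1. E lies on line KR with KE:ER = 2:(-3) ⇒ E = (0, 3)
2. W is the centroid of triangle KHR ⇒ W = (1/3, 1/3)
line EW meets HR at J = (3/8, 0)
W = E + t·(J−E) with t = 8/9, so EW:WJ = 8/9:1/9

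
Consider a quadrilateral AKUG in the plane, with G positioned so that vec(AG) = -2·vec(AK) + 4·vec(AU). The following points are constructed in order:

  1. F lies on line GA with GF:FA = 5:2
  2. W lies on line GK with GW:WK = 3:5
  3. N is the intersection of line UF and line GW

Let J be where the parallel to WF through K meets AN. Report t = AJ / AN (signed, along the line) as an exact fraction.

t = 247/127

Work in coordinates with A = (0, 0), K = (1, 0), U = (0, 1), G = (-2, 4).
1. F lies on line GA with GF:FA = 5:2 ⇒ F = (-4/7, 8/7)
2. W lies on line GK with GW:WK = 3:5 ⇒ W = (-7/8, 5/2)
3. N is the intersection of line UF and line GW ⇒ N = (4/13, 12/13)
through K parallel to WF: direction (17/56, -19/14); meets AN at J = (76/127, 228/127)
J = A + t·(N−A) with t = 247/127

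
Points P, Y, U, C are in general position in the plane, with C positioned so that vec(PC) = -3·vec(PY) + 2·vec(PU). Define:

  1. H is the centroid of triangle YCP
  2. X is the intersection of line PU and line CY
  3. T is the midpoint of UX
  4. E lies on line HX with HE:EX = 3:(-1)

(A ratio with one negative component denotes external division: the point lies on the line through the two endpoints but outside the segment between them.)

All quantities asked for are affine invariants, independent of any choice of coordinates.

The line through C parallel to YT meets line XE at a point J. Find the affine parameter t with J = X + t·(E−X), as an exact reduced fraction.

Work in coordinates with P = (0, 0), Y = (1, 0), U = (0, 1), C = (-3, 2).
1. H is the centroid of triangle YCP ⇒ H = (-2/3, 2/3)
2. X is the intersection of line PU and line CY ⇒ X = (0, 1/2)
3. T is the midpoint of UX ⇒ T = (0, 3/4)
4. E lies on line HX with HE:EX = 3:(-1) ⇒ E = (1/3, 5/12)
through C parallel to YT: direction (-1, 3/4); meets XE at J = (-3/2, 7/8)
J = X + t·(E−X) with t = -9/2

t = -9/2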